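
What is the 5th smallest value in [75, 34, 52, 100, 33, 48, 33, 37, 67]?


Sort ascending: [33, 33, 34, 37, 48, 52, 67, 75, 100]
The 5th element (1-indexed) is at index 4.
Value = 48
Final answer: 48


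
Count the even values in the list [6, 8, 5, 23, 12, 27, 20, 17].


Check each element:
  6 is even
  8 is even
  5 is odd
  23 is odd
  12 is even
  27 is odd
  20 is even
  17 is odd
Evens: [6, 8, 12, 20]
Count of evens = 4
Final answer: 4


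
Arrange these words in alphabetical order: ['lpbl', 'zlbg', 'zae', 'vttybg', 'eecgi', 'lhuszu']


Compare strings character by character (the first differing letter decides):
  'eecgi' < 'lhuszu' since 'e' < 'l' at position 1
  'lhuszu' < 'lpbl' since 'h' < 'p' at position 2
  'lpbl' < 'vttybg' since 'l' < 'v' at position 1
  'vttybg' < 'zae' since 'v' < 'z' at position 1
  'zae' < 'zlbg' since 'a' < 'l' at position 2
Chaining these comparisons gives the alphabetical order.
Final answer: ['eecgi', 'lhuszu', 'lpbl', 'vttybg', 'zae', 'zlbg']


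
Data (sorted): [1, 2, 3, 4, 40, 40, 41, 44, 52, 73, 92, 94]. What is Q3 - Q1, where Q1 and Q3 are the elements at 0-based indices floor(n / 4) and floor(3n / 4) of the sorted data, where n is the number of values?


The data has n = 12 elements.
Q1 index = floor(12 / 4) = floor(3) = 3; Q3 index = floor(3 * 12 / 4) = floor(9) = 9
Q1 = element at index 3 = 4
Q3 = element at index 9 = 73
IQR = 73 - 4 = 69
Final answer: 69


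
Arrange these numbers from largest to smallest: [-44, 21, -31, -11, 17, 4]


Original list: [-44, 21, -31, -11, 17, 4]
Repeatedly take the largest remaining element:
  Remaining [-44, 21, -31, -11, 17, 4] -> largest is 21
  Remaining [-44, -31, -11, 17, 4] -> largest is 17
  Remaining [-44, -31, -11, 4] -> largest is 4
  Remaining [-44, -31, -11] -> largest is -11
  Remaining [-44, -31] -> largest is -31
  Remaining [-44] -> largest is -44
Collecting the picks in order gives the descending list.
Final answer: [21, 17, 4, -11, -31, -44]


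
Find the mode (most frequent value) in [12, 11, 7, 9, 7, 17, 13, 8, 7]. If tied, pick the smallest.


Count the frequency of each value:
  7 appears 3 time(s)
  8 appears 1 time(s)
  9 appears 1 time(s)
  11 appears 1 time(s)
  12 appears 1 time(s)
  13 appears 1 time(s)
  17 appears 1 time(s)
Maximum frequency is 3.
Only 7 reaches that frequency, so it is the mode.
Final answer: 7


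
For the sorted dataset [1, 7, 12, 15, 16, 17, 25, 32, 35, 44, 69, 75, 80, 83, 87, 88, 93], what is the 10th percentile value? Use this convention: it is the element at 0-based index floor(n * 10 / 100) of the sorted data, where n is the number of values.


The dataset has n = 17 elements.
Index = floor(17 * 10 / 100) = floor(170 / 100) = floor(1.7) = 1
Counting from index 0 in the sorted data, the element at index 1 is 7.
Final answer: 7


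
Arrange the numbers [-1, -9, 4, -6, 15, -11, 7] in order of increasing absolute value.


Compute absolute values:
  |-1| = 1
  |-9| = 9
  |4| = 4
  |-6| = 6
  |15| = 15
  |-11| = 11
  |7| = 7
Absolute values in increasing order: 1 < 4 < 6 < 7 < 9 < 11 < 15
Listing the original numbers in that order gives the answer.
Final answer: [-1, 4, -6, 7, -9, -11, 15]


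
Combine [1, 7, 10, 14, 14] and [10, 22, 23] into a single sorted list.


List A: [1, 7, 10, 14, 14]
List B: [10, 22, 23]
Repeatedly compare the front elements and take the smaller:
  1 vs 10 -> take 1
  7 vs 10 -> take 7
  10 vs 10 -> take 10
  14 vs 10 -> take 10
  14 vs 22 -> take 14
  14 vs 22 -> take 14
  A is exhausted; append the rest of B: [22, 23]
Final answer: [1, 7, 10, 10, 14, 14, 22, 23]


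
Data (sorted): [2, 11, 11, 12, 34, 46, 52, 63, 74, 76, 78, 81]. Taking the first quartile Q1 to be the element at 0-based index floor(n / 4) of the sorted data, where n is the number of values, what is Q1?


The list has n = 12 elements.
Q1 index = floor(12 / 4) = floor(3) = 3
Counting from index 0 in the sorted data, the element at index 3 is 12.
Final answer: 12


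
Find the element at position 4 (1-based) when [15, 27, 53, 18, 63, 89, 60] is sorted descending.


Sort descending: [89, 63, 60, 53, 27, 18, 15]
The 4th element (1-indexed) is at index 3.
Value = 53
Final answer: 53


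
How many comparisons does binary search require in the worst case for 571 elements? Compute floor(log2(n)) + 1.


Binary search halves the search space each step.
Maximum comparisons = floor(log2(571)) + 1
log2(571) = 9.1573
floor(log2(571)) = 9, so 9 + 1 = 10
Final answer: 10


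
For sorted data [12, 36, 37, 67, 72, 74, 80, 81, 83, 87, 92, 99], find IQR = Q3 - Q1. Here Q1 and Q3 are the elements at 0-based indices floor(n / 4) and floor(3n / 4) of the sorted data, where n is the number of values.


The data has n = 12 elements.
Q1 index = floor(12 / 4) = floor(3) = 3; Q3 index = floor(3 * 12 / 4) = floor(9) = 9
Q1 = element at index 3 = 67
Q3 = element at index 9 = 87
IQR = 87 - 67 = 20
Final answer: 20


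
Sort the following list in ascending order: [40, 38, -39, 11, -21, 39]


Original list: [40, 38, -39, 11, -21, 39]
Repeatedly take the smallest remaining element:
  Remaining [40, 38, -39, 11, -21, 39] -> smallest is -39
  Remaining [40, 38, 11, -21, 39] -> smallest is -21
  Remaining [40, 38, 11, 39] -> smallest is 11
  Remaining [40, 38, 39] -> smallest is 38
  Remaining [40, 39] -> smallest is 39
  Remaining [40] -> smallest is 40
Collecting the picks in order gives the sorted list.
Final answer: [-39, -21, 11, 38, 39, 40]


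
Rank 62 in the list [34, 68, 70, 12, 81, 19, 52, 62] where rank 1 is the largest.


Sort descending: [81, 70, 68, 62, 52, 34, 19, 12]
Find 62 in the sorted list.
62 is at position 4.
Final answer: 4


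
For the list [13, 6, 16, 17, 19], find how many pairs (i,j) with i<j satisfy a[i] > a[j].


For each element, count the later elements that are smaller than it:
  13 (index 0): smaller elements after it = [6] -> 1
  6 (index 1): smaller elements after it = [] -> 0
  16 (index 2): smaller elements after it = [] -> 0
  17 (index 3): smaller elements after it = [] -> 0
Total inversions = 1 + 0 + 0 + 0 = 1
Final answer: 1


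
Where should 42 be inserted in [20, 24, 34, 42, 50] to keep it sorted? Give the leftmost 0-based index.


List is sorted: [20, 24, 34, 42, 50]
We need the leftmost position where 42 can be inserted, i.e. the first index whose element is >= 42 (or the end of the list if none is).
Binary search with low=0, high=5 (0-based indices):
  low=0, high=5, mid=2: a[2]=34 < 42, so low = 3
  low=3, high=5, mid=4: a[4]=50 >= 42, so high = 4
  low=3, high=4, mid=3: a[3]=42 >= 42, so high = 3
Now low = high = 3, so the insertion index is 3.
Final answer: 3


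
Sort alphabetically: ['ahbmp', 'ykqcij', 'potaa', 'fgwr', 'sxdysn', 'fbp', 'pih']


Compare strings character by character (the first differing letter decides):
  'ahbmp' < 'fbp' since 'a' < 'f' at position 1
  'fbp' < 'fgwr' since 'b' < 'g' at position 2
  'fgwr' < 'pih' since 'f' < 'p' at position 1
  'pih' < 'potaa' since 'i' < 'o' at position 2
  'potaa' < 'sxdysn' since 'p' < 's' at position 1
  'sxdysn' < 'ykqcij' since 's' < 'y' at position 1
Chaining these comparisons gives the alphabetical order.
Final answer: ['ahbmp', 'fbp', 'fgwr', 'pih', 'potaa', 'sxdysn', 'ykqcij']


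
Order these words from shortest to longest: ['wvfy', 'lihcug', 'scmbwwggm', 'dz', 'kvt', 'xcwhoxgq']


Compute lengths:
  'wvfy' has length 4
  'lihcug' has length 6
  'scmbwwggm' has length 9
  'dz' has length 2
  'kvt' has length 3
  'xcwhoxgq' has length 8
Lengths in increasing order: 2 < 3 < 4 < 6 < 8 < 9
Listing the words in that order gives the answer.
Final answer: ['dz', 'kvt', 'wvfy', 'lihcug', 'xcwhoxgq', 'scmbwwggm']


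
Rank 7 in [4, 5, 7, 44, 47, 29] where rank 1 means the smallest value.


Sort ascending: [4, 5, 7, 29, 44, 47]
Find 7 in the sorted list.
7 is at position 3 (1-indexed).
Final answer: 3


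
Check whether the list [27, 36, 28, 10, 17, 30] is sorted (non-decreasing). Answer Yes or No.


Check consecutive pairs:
  27 <= 36? True
  36 <= 28? False
  28 <= 10? False
  10 <= 17? True
  17 <= 30? True
2 consecutive pair(s) are out of order, so the list is not sorted.
Final answer: No


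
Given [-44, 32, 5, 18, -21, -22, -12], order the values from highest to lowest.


Original list: [-44, 32, 5, 18, -21, -22, -12]
Repeatedly take the largest remaining element:
  Remaining [-44, 32, 5, 18, -21, -22, -12] -> largest is 32
  Remaining [-44, 5, 18, -21, -22, -12] -> largest is 18
  Remaining [-44, 5, -21, -22, -12] -> largest is 5
  Remaining [-44, -21, -22, -12] -> largest is -12
  Remaining [-44, -21, -22] -> largest is -21
  Remaining [-44, -22] -> largest is -22
  Remaining [-44] -> largest is -44
Collecting the picks in order gives the descending list.
Final answer: [32, 18, 5, -12, -21, -22, -44]


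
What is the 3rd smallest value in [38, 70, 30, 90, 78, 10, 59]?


Sort ascending: [10, 30, 38, 59, 70, 78, 90]
The 3rd element (1-indexed) is at index 2.
Value = 38
Final answer: 38


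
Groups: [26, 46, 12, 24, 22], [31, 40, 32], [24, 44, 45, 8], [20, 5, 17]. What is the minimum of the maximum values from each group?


Find max of each group:
  Group 1: [26, 46, 12, 24, 22] -> max = 46
  Group 2: [31, 40, 32] -> max = 40
  Group 3: [24, 44, 45, 8] -> max = 45
  Group 4: [20, 5, 17] -> max = 20
Maxes: [46, 40, 45, 20]
Minimum of maxes = 20
Final answer: 20


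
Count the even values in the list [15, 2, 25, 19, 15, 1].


Check each element:
  15 is odd
  2 is even
  25 is odd
  19 is odd
  15 is odd
  1 is odd
Evens: [2]
Count of evens = 1
Final answer: 1


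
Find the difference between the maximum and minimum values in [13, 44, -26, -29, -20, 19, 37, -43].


Maximum value: 44
Minimum value: -43
Range = 44 - (-43) = 87
Final answer: 87


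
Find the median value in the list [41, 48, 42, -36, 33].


First, sort the list: [-36, 33, 41, 42, 48]
The list has 5 elements (odd count).
The middle index is 2 (0-based), and the element there is 41.
Final answer: 41


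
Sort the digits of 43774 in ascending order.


The number 43774 has digits: 4, 3, 7, 7, 4
Sorted: 3, 4, 4, 7, 7
Joining the sorted digits gives the result.
Final answer: 34477


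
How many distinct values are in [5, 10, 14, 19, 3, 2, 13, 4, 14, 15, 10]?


List all unique values:
Distinct values: [2, 3, 4, 5, 10, 13, 14, 15, 19]
Count = 9
Final answer: 9


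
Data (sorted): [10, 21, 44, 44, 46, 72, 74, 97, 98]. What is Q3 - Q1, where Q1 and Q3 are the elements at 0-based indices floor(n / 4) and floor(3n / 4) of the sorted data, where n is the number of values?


The data has n = 9 elements.
Q1 index = floor(9 / 4) = floor(2.25) = 2; Q3 index = floor(3 * 9 / 4) = floor(6.75) = 6
Q1 = element at index 2 = 44
Q3 = element at index 6 = 74
IQR = 74 - 44 = 30
Final answer: 30


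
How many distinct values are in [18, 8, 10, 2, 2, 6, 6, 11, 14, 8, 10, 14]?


List all unique values:
Distinct values: [2, 6, 8, 10, 11, 14, 18]
Count = 7
Final answer: 7


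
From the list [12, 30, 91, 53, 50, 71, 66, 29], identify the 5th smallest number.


Sort ascending: [12, 29, 30, 50, 53, 66, 71, 91]
The 5th element (1-indexed) is at index 4.
Value = 53
Final answer: 53


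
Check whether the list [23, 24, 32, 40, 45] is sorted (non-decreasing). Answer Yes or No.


Check consecutive pairs:
  23 <= 24? True
  24 <= 32? True
  32 <= 40? True
  40 <= 45? True
Every consecutive pair is in order, so the list is non-decreasing.
Final answer: Yes


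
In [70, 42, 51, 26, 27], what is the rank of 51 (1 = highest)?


Sort descending: [70, 51, 42, 27, 26]
Find 51 in the sorted list.
51 is at position 2.
Final answer: 2


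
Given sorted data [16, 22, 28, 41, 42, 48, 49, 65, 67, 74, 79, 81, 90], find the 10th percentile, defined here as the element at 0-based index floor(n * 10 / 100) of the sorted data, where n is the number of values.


The dataset has n = 13 elements.
Index = floor(13 * 10 / 100) = floor(130 / 100) = floor(1.3) = 1
Counting from index 0 in the sorted data, the element at index 1 is 22.
Final answer: 22


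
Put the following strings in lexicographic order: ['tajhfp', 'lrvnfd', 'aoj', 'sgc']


Compare strings character by character (the first differing letter decides):
  'aoj' < 'lrvnfd' since 'a' < 'l' at position 1
  'lrvnfd' < 'sgc' since 'l' < 's' at position 1
  'sgc' < 'tajhfp' since 's' < 't' at position 1
Chaining these comparisons gives the alphabetical order.
Final answer: ['aoj', 'lrvnfd', 'sgc', 'tajhfp']


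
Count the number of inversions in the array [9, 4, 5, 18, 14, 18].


For each element, count the later elements that are smaller than it:
  9 (index 0): smaller elements after it = [4, 5] -> 2
  4 (index 1): smaller elements after it = [] -> 0
  5 (index 2): smaller elements after it = [] -> 0
  18 (index 3): smaller elements after it = [14] -> 1
  14 (index 4): smaller elements after it = [] -> 0
Total inversions = 2 + 0 + 0 + 1 + 0 = 3
Final answer: 3


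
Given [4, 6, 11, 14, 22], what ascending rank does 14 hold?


Sort ascending: [4, 6, 11, 14, 22]
Find 14 in the sorted list.
14 is at position 4 (1-indexed).
Final answer: 4


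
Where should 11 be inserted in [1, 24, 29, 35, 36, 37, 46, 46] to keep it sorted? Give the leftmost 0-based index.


List is sorted: [1, 24, 29, 35, 36, 37, 46, 46]
We need the leftmost position where 11 can be inserted, i.e. the first index whose element is >= 11 (or the end of the list if none is).
Binary search with low=0, high=8 (0-based indices):
  low=0, high=8, mid=4: a[4]=36 >= 11, so high = 4
  low=0, high=4, mid=2: a[2]=29 >= 11, so high = 2
  low=0, high=2, mid=1: a[1]=24 >= 11, so high = 1
  low=0, high=1, mid=0: a[0]=1 < 11, so low = 1
Now low = high = 1, so the insertion index is 1.
Final answer: 1


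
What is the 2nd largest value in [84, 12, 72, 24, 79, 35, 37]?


Sort descending: [84, 79, 72, 37, 35, 24, 12]
The 2nd element (1-indexed) is at index 1.
Value = 79
Final answer: 79


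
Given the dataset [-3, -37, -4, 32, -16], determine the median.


First, sort the list: [-37, -16, -4, -3, 32]
The list has 5 elements (odd count).
The middle index is 2 (0-based), and the element there is -4.
Final answer: -4


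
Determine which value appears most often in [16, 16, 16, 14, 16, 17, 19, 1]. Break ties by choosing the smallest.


Count the frequency of each value:
  1 appears 1 time(s)
  14 appears 1 time(s)
  16 appears 4 time(s)
  17 appears 1 time(s)
  19 appears 1 time(s)
Maximum frequency is 4.
Only 16 reaches that frequency, so it is the mode.
Final answer: 16


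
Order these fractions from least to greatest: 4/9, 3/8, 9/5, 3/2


Convert to decimal for comparison:
  4/9 = 0.4444
  3/8 = 0.375
  9/5 = 1.8
  3/2 = 1.5
Decimals in increasing order: 0.375 < 0.4444 < 1.5 < 1.8
Writing each back as its fraction gives the sorted order.
Final answer: 3/8, 4/9, 3/2, 9/5


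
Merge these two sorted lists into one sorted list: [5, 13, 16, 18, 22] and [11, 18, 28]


List A: [5, 13, 16, 18, 22]
List B: [11, 18, 28]
Repeatedly compare the front elements and take the smaller:
  5 vs 11 -> take 5
  13 vs 11 -> take 11
  13 vs 18 -> take 13
  16 vs 18 -> take 16
  18 vs 18 -> take 18
  22 vs 18 -> take 18
  22 vs 28 -> take 22
  A is exhausted; append the rest of B: [28]
Final answer: [5, 11, 13, 16, 18, 18, 22, 28]


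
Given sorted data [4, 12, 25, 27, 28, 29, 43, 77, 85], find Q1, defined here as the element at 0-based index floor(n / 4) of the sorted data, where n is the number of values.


The list has n = 9 elements.
Q1 index = floor(9 / 4) = floor(2.25) = 2
Counting from index 0 in the sorted data, the element at index 2 is 25.
Final answer: 25


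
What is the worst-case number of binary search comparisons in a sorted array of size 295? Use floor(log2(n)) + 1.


Binary search halves the search space each step.
Maximum comparisons = floor(log2(295)) + 1
log2(295) = 8.2046
floor(log2(295)) = 8, so 8 + 1 = 9
Final answer: 9


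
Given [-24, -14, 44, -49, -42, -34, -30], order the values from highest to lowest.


Original list: [-24, -14, 44, -49, -42, -34, -30]
Repeatedly take the largest remaining element:
  Remaining [-24, -14, 44, -49, -42, -34, -30] -> largest is 44
  Remaining [-24, -14, -49, -42, -34, -30] -> largest is -14
  Remaining [-24, -49, -42, -34, -30] -> largest is -24
  Remaining [-49, -42, -34, -30] -> largest is -30
  Remaining [-49, -42, -34] -> largest is -34
  Remaining [-49, -42] -> largest is -42
  Remaining [-49] -> largest is -49
Collecting the picks in order gives the descending list.
Final answer: [44, -14, -24, -30, -34, -42, -49]


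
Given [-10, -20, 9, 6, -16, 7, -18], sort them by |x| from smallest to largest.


Compute absolute values:
  |-10| = 10
  |-20| = 20
  |9| = 9
  |6| = 6
  |-16| = 16
  |7| = 7
  |-18| = 18
Absolute values in increasing order: 6 < 7 < 9 < 10 < 16 < 18 < 20
Listing the original numbers in that order gives the answer.
Final answer: [6, 7, 9, -10, -16, -18, -20]


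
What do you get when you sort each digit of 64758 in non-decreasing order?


The number 64758 has digits: 6, 4, 7, 5, 8
Sorted: 4, 5, 6, 7, 8
Joining the sorted digits gives the result.
Final answer: 45678


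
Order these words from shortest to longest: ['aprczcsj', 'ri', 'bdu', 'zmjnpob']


Compute lengths:
  'aprczcsj' has length 8
  'ri' has length 2
  'bdu' has length 3
  'zmjnpob' has length 7
Lengths in increasing order: 2 < 3 < 7 < 8
Listing the words in that order gives the answer.
Final answer: ['ri', 'bdu', 'zmjnpob', 'aprczcsj']


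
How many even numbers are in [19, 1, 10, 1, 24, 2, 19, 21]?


Check each element:
  19 is odd
  1 is odd
  10 is even
  1 is odd
  24 is even
  2 is even
  19 is odd
  21 is odd
Evens: [10, 24, 2]
Count of evens = 3
Final answer: 3


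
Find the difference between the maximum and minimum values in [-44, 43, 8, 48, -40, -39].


Maximum value: 48
Minimum value: -44
Range = 48 - (-44) = 92
Final answer: 92


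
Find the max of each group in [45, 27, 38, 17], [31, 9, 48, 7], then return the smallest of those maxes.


Find max of each group:
  Group 1: [45, 27, 38, 17] -> max = 45
  Group 2: [31, 9, 48, 7] -> max = 48
Maxes: [45, 48]
Minimum of maxes = 45
Final answer: 45


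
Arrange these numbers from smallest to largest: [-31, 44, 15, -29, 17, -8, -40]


Original list: [-31, 44, 15, -29, 17, -8, -40]
Repeatedly take the smallest remaining element:
  Remaining [-31, 44, 15, -29, 17, -8, -40] -> smallest is -40
  Remaining [-31, 44, 15, -29, 17, -8] -> smallest is -31
  Remaining [44, 15, -29, 17, -8] -> smallest is -29
  Remaining [44, 15, 17, -8] -> smallest is -8
  Remaining [44, 15, 17] -> smallest is 15
  Remaining [44, 17] -> smallest is 17
  Remaining [44] -> smallest is 44
Collecting the picks in order gives the sorted list.
Final answer: [-40, -31, -29, -8, 15, 17, 44]


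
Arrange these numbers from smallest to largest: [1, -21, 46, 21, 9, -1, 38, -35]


Original list: [1, -21, 46, 21, 9, -1, 38, -35]
Repeatedly take the smallest remaining element:
  Remaining [1, -21, 46, 21, 9, -1, 38, -35] -> smallest is -35
  Remaining [1, -21, 46, 21, 9, -1, 38] -> smallest is -21
  Remaining [1, 46, 21, 9, -1, 38] -> smallest is -1
  Remaining [1, 46, 21, 9, 38] -> smallest is 1
  Remaining [46, 21, 9, 38] -> smallest is 9
  Remaining [46, 21, 38] -> smallest is 21
  Remaining [46, 38] -> smallest is 38
  Remaining [46] -> smallest is 46
Collecting the picks in order gives the sorted list.
Final answer: [-35, -21, -1, 1, 9, 21, 38, 46]


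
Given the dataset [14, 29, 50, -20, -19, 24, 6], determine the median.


First, sort the list: [-20, -19, 6, 14, 24, 29, 50]
The list has 7 elements (odd count).
The middle index is 3 (0-based), and the element there is 14.
Final answer: 14


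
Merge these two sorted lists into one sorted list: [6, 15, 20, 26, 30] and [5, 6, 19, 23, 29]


List A: [6, 15, 20, 26, 30]
List B: [5, 6, 19, 23, 29]
Repeatedly compare the front elements and take the smaller:
  6 vs 5 -> take 5
  6 vs 6 -> take 6
  15 vs 6 -> take 6
  15 vs 19 -> take 15
  20 vs 19 -> take 19
  20 vs 23 -> take 20
  26 vs 23 -> take 23
  26 vs 29 -> take 26
  30 vs 29 -> take 29
  B is exhausted; append the rest of A: [30]
Final answer: [5, 6, 6, 15, 19, 20, 23, 26, 29, 30]


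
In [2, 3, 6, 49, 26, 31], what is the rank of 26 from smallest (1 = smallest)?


Sort ascending: [2, 3, 6, 26, 31, 49]
Find 26 in the sorted list.
26 is at position 4 (1-indexed).
Final answer: 4


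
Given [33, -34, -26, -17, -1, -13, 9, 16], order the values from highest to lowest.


Original list: [33, -34, -26, -17, -1, -13, 9, 16]
Repeatedly take the largest remaining element:
  Remaining [33, -34, -26, -17, -1, -13, 9, 16] -> largest is 33
  Remaining [-34, -26, -17, -1, -13, 9, 16] -> largest is 16
  Remaining [-34, -26, -17, -1, -13, 9] -> largest is 9
  Remaining [-34, -26, -17, -1, -13] -> largest is -1
  Remaining [-34, -26, -17, -13] -> largest is -13
  Remaining [-34, -26, -17] -> largest is -17
  Remaining [-34, -26] -> largest is -26
  Remaining [-34] -> largest is -34
Collecting the picks in order gives the descending list.
Final answer: [33, 16, 9, -1, -13, -17, -26, -34]


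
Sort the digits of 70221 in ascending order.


The number 70221 has digits: 7, 0, 2, 2, 1
Sorted: 0, 1, 2, 2, 7
Joining the sorted digits gives the result.
Final answer: 01227


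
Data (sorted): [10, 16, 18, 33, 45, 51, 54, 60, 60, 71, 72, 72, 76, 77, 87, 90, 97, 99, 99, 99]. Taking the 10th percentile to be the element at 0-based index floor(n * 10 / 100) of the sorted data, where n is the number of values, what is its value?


The dataset has n = 20 elements.
Index = floor(20 * 10 / 100) = floor(200 / 100) = floor(2) = 2
Counting from index 0 in the sorted data, the element at index 2 is 18.
Final answer: 18


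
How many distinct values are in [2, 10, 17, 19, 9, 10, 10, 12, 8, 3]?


List all unique values:
Distinct values: [2, 3, 8, 9, 10, 12, 17, 19]
Count = 8
Final answer: 8


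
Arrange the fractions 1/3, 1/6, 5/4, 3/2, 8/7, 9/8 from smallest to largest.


Convert to decimal for comparison:
  1/3 = 0.3333
  1/6 = 0.1667
  5/4 = 1.25
  3/2 = 1.5
  8/7 = 1.1429
  9/8 = 1.125
Decimals in increasing order: 0.1667 < 0.3333 < 1.125 < 1.1429 < 1.25 < 1.5
Writing each back as its fraction gives the sorted order.
Final answer: 1/6, 1/3, 9/8, 8/7, 5/4, 3/2


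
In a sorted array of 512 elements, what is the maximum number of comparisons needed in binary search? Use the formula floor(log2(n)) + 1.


Binary search halves the search space each step.
Maximum comparisons = floor(log2(512)) + 1
log2(512) = 9.0
floor(log2(512)) = 9, so 9 + 1 = 10
Final answer: 10


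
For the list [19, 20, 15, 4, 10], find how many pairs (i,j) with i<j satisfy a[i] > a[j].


For each element, count the later elements that are smaller than it:
  19 (index 0): smaller elements after it = [15, 4, 10] -> 3
  20 (index 1): smaller elements after it = [15, 4, 10] -> 3
  15 (index 2): smaller elements after it = [4, 10] -> 2
  4 (index 3): smaller elements after it = [] -> 0
Total inversions = 3 + 3 + 2 + 0 = 8
Final answer: 8


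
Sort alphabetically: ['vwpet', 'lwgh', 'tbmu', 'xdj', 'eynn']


Compare strings character by character (the first differing letter decides):
  'eynn' < 'lwgh' since 'e' < 'l' at position 1
  'lwgh' < 'tbmu' since 'l' < 't' at position 1
  'tbmu' < 'vwpet' since 't' < 'v' at position 1
  'vwpet' < 'xdj' since 'v' < 'x' at position 1
Chaining these comparisons gives the alphabetical order.
Final answer: ['eynn', 'lwgh', 'tbmu', 'vwpet', 'xdj']


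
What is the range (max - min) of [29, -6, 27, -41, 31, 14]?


Maximum value: 31
Minimum value: -41
Range = 31 - (-41) = 72
Final answer: 72


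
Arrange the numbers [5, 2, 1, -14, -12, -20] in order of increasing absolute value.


Compute absolute values:
  |5| = 5
  |2| = 2
  |1| = 1
  |-14| = 14
  |-12| = 12
  |-20| = 20
Absolute values in increasing order: 1 < 2 < 5 < 12 < 14 < 20
Listing the original numbers in that order gives the answer.
Final answer: [1, 2, 5, -12, -14, -20]


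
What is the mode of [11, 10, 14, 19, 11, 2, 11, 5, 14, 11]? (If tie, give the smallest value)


Count the frequency of each value:
  2 appears 1 time(s)
  5 appears 1 time(s)
  10 appears 1 time(s)
  11 appears 4 time(s)
  14 appears 2 time(s)
  19 appears 1 time(s)
Maximum frequency is 4.
Only 11 reaches that frequency, so it is the mode.
Final answer: 11


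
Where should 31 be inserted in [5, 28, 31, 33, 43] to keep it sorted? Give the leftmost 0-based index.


List is sorted: [5, 28, 31, 33, 43]
We need the leftmost position where 31 can be inserted, i.e. the first index whose element is >= 31 (or the end of the list if none is).
Binary search with low=0, high=5 (0-based indices):
  low=0, high=5, mid=2: a[2]=31 >= 31, so high = 2
  low=0, high=2, mid=1: a[1]=28 < 31, so low = 2
Now low = high = 2, so the insertion index is 2.
Final answer: 2


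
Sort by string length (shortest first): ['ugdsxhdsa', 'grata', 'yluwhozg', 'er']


Compute lengths:
  'ugdsxhdsa' has length 9
  'grata' has length 5
  'yluwhozg' has length 8
  'er' has length 2
Lengths in increasing order: 2 < 5 < 8 < 9
Listing the words in that order gives the answer.
Final answer: ['er', 'grata', 'yluwhozg', 'ugdsxhdsa']


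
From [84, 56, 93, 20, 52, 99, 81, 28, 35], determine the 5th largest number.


Sort descending: [99, 93, 84, 81, 56, 52, 35, 28, 20]
The 5th element (1-indexed) is at index 4.
Value = 56
Final answer: 56


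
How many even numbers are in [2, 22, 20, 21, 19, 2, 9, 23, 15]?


Check each element:
  2 is even
  22 is even
  20 is even
  21 is odd
  19 is odd
  2 is even
  9 is odd
  23 is odd
  15 is odd
Evens: [2, 22, 20, 2]
Count of evens = 4
Final answer: 4


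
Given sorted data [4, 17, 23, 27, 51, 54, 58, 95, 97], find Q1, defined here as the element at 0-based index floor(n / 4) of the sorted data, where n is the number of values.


The list has n = 9 elements.
Q1 index = floor(9 / 4) = floor(2.25) = 2
Counting from index 0 in the sorted data, the element at index 2 is 23.
Final answer: 23


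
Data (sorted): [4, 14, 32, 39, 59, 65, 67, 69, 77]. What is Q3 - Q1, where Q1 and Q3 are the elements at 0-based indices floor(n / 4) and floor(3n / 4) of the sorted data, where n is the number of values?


The data has n = 9 elements.
Q1 index = floor(9 / 4) = floor(2.25) = 2; Q3 index = floor(3 * 9 / 4) = floor(6.75) = 6
Q1 = element at index 2 = 32
Q3 = element at index 6 = 67
IQR = 67 - 32 = 35
Final answer: 35


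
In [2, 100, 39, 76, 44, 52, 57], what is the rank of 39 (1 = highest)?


Sort descending: [100, 76, 57, 52, 44, 39, 2]
Find 39 in the sorted list.
39 is at position 6.
Final answer: 6


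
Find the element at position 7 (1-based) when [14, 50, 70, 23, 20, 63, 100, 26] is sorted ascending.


Sort ascending: [14, 20, 23, 26, 50, 63, 70, 100]
The 7th element (1-indexed) is at index 6.
Value = 70
Final answer: 70


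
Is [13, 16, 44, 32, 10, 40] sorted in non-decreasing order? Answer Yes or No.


Check consecutive pairs:
  13 <= 16? True
  16 <= 44? True
  44 <= 32? False
  32 <= 10? False
  10 <= 40? True
2 consecutive pair(s) are out of order, so the list is not sorted.
Final answer: No


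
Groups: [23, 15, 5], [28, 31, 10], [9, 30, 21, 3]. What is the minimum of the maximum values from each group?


Find max of each group:
  Group 1: [23, 15, 5] -> max = 23
  Group 2: [28, 31, 10] -> max = 31
  Group 3: [9, 30, 21, 3] -> max = 30
Maxes: [23, 31, 30]
Minimum of maxes = 23
Final answer: 23


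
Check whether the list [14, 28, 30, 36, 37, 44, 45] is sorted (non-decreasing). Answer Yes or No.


Check consecutive pairs:
  14 <= 28? True
  28 <= 30? True
  30 <= 36? True
  36 <= 37? True
  37 <= 44? True
  44 <= 45? True
Every consecutive pair is in order, so the list is non-decreasing.
Final answer: Yes


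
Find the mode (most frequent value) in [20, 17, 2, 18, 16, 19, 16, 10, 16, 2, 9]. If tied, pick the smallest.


Count the frequency of each value:
  2 appears 2 time(s)
  9 appears 1 time(s)
  10 appears 1 time(s)
  16 appears 3 time(s)
  17 appears 1 time(s)
  18 appears 1 time(s)
  19 appears 1 time(s)
  20 appears 1 time(s)
Maximum frequency is 3.
Only 16 reaches that frequency, so it is the mode.
Final answer: 16


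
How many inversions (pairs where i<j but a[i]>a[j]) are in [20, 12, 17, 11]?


For each element, count the later elements that are smaller than it:
  20 (index 0): smaller elements after it = [12, 17, 11] -> 3
  12 (index 1): smaller elements after it = [11] -> 1
  17 (index 2): smaller elements after it = [11] -> 1
Total inversions = 3 + 1 + 1 = 5
Final answer: 5


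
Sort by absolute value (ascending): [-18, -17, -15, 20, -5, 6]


Compute absolute values:
  |-18| = 18
  |-17| = 17
  |-15| = 15
  |20| = 20
  |-5| = 5
  |6| = 6
Absolute values in increasing order: 5 < 6 < 15 < 17 < 18 < 20
Listing the original numbers in that order gives the answer.
Final answer: [-5, 6, -15, -17, -18, 20]


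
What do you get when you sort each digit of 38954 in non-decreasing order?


The number 38954 has digits: 3, 8, 9, 5, 4
Sorted: 3, 4, 5, 8, 9
Joining the sorted digits gives the result.
Final answer: 34589


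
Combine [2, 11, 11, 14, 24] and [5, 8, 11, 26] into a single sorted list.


List A: [2, 11, 11, 14, 24]
List B: [5, 8, 11, 26]
Repeatedly compare the front elements and take the smaller:
  2 vs 5 -> take 2
  11 vs 5 -> take 5
  11 vs 8 -> take 8
  11 vs 11 -> take 11
  11 vs 11 -> take 11
  14 vs 11 -> take 11
  14 vs 26 -> take 14
  24 vs 26 -> take 24
  A is exhausted; append the rest of B: [26]
Final answer: [2, 5, 8, 11, 11, 11, 14, 24, 26]


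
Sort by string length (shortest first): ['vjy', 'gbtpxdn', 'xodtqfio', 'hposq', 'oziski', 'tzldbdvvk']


Compute lengths:
  'vjy' has length 3
  'gbtpxdn' has length 7
  'xodtqfio' has length 8
  'hposq' has length 5
  'oziski' has length 6
  'tzldbdvvk' has length 9
Lengths in increasing order: 3 < 5 < 6 < 7 < 8 < 9
Listing the words in that order gives the answer.
Final answer: ['vjy', 'hposq', 'oziski', 'gbtpxdn', 'xodtqfio', 'tzldbdvvk']


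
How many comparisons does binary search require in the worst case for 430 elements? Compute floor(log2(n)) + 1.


Binary search halves the search space each step.
Maximum comparisons = floor(log2(430)) + 1
log2(430) = 8.7482
floor(log2(430)) = 8, so 8 + 1 = 9
Final answer: 9


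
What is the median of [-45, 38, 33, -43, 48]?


First, sort the list: [-45, -43, 33, 38, 48]
The list has 5 elements (odd count).
The middle index is 2 (0-based), and the element there is 33.
Final answer: 33


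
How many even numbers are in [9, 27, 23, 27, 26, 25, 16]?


Check each element:
  9 is odd
  27 is odd
  23 is odd
  27 is odd
  26 is even
  25 is odd
  16 is even
Evens: [26, 16]
Count of evens = 2
Final answer: 2


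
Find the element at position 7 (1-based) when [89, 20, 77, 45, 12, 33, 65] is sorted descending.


Sort descending: [89, 77, 65, 45, 33, 20, 12]
The 7th element (1-indexed) is at index 6.
Value = 12
Final answer: 12


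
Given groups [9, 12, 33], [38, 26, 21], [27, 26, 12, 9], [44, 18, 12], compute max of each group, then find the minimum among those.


Find max of each group:
  Group 1: [9, 12, 33] -> max = 33
  Group 2: [38, 26, 21] -> max = 38
  Group 3: [27, 26, 12, 9] -> max = 27
  Group 4: [44, 18, 12] -> max = 44
Maxes: [33, 38, 27, 44]
Minimum of maxes = 27
Final answer: 27


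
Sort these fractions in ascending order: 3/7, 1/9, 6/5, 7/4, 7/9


Convert to decimal for comparison:
  3/7 = 0.4286
  1/9 = 0.1111
  6/5 = 1.2
  7/4 = 1.75
  7/9 = 0.7778
Decimals in increasing order: 0.1111 < 0.4286 < 0.7778 < 1.2 < 1.75
Writing each back as its fraction gives the sorted order.
Final answer: 1/9, 3/7, 7/9, 6/5, 7/4


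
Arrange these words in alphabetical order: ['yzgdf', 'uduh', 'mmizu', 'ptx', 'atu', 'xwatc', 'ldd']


Compare strings character by character (the first differing letter decides):
  'atu' < 'ldd' since 'a' < 'l' at position 1
  'ldd' < 'mmizu' since 'l' < 'm' at position 1
  'mmizu' < 'ptx' since 'm' < 'p' at position 1
  'ptx' < 'uduh' since 'p' < 'u' at position 1
  'uduh' < 'xwatc' since 'u' < 'x' at position 1
  'xwatc' < 'yzgdf' since 'x' < 'y' at position 1
Chaining these comparisons gives the alphabetical order.
Final answer: ['atu', 'ldd', 'mmizu', 'ptx', 'uduh', 'xwatc', 'yzgdf']


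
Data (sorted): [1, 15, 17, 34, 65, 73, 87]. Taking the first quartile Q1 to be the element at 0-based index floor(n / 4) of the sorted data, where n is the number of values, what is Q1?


The list has n = 7 elements.
Q1 index = floor(7 / 4) = floor(1.75) = 1
Counting from index 0 in the sorted data, the element at index 1 is 15.
Final answer: 15


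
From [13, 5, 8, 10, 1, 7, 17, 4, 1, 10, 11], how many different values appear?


List all unique values:
Distinct values: [1, 4, 5, 7, 8, 10, 11, 13, 17]
Count = 9
Final answer: 9


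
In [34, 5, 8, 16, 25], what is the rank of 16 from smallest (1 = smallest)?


Sort ascending: [5, 8, 16, 25, 34]
Find 16 in the sorted list.
16 is at position 3 (1-indexed).
Final answer: 3


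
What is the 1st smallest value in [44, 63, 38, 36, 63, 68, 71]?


Sort ascending: [36, 38, 44, 63, 63, 68, 71]
The 1st element (1-indexed) is at index 0.
Value = 36
Final answer: 36


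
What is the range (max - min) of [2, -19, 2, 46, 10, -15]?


Maximum value: 46
Minimum value: -19
Range = 46 - (-19) = 65
Final answer: 65


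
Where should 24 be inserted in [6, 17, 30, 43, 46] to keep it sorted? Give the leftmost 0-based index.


List is sorted: [6, 17, 30, 43, 46]
We need the leftmost position where 24 can be inserted, i.e. the first index whose element is >= 24 (or the end of the list if none is).
Binary search with low=0, high=5 (0-based indices):
  low=0, high=5, mid=2: a[2]=30 >= 24, so high = 2
  low=0, high=2, mid=1: a[1]=17 < 24, so low = 2
Now low = high = 2, so the insertion index is 2.
Final answer: 2


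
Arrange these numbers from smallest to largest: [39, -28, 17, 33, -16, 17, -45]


Original list: [39, -28, 17, 33, -16, 17, -45]
Repeatedly take the smallest remaining element:
  Remaining [39, -28, 17, 33, -16, 17, -45] -> smallest is -45
  Remaining [39, -28, 17, 33, -16, 17] -> smallest is -28
  Remaining [39, 17, 33, -16, 17] -> smallest is -16
  Remaining [39, 17, 33, 17] -> smallest is 17
  Remaining [39, 33, 17] -> smallest is 17
  Remaining [39, 33] -> smallest is 33
  Remaining [39] -> smallest is 39
Collecting the picks in order gives the sorted list.
Final answer: [-45, -28, -16, 17, 17, 33, 39]


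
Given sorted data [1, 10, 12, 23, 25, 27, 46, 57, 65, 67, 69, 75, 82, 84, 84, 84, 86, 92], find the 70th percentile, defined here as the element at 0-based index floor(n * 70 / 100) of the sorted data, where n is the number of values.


The dataset has n = 18 elements.
Index = floor(18 * 70 / 100) = floor(1260 / 100) = floor(12.6) = 12
Counting from index 0 in the sorted data, the element at index 12 is 82.
Final answer: 82


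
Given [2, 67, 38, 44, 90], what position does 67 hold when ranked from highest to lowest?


Sort descending: [90, 67, 44, 38, 2]
Find 67 in the sorted list.
67 is at position 2.
Final answer: 2


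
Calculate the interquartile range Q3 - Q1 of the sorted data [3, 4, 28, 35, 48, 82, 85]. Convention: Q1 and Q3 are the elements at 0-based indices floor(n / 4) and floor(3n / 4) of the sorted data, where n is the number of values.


The data has n = 7 elements.
Q1 index = floor(7 / 4) = floor(1.75) = 1; Q3 index = floor(3 * 7 / 4) = floor(5.25) = 5
Q1 = element at index 1 = 4
Q3 = element at index 5 = 82
IQR = 82 - 4 = 78
Final answer: 78


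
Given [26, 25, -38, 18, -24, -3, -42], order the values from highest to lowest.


Original list: [26, 25, -38, 18, -24, -3, -42]
Repeatedly take the largest remaining element:
  Remaining [26, 25, -38, 18, -24, -3, -42] -> largest is 26
  Remaining [25, -38, 18, -24, -3, -42] -> largest is 25
  Remaining [-38, 18, -24, -3, -42] -> largest is 18
  Remaining [-38, -24, -3, -42] -> largest is -3
  Remaining [-38, -24, -42] -> largest is -24
  Remaining [-38, -42] -> largest is -38
  Remaining [-42] -> largest is -42
Collecting the picks in order gives the descending list.
Final answer: [26, 25, 18, -3, -24, -38, -42]


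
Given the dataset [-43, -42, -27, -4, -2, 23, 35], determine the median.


First, sort the list: [-43, -42, -27, -4, -2, 23, 35]
The list has 7 elements (odd count).
The middle index is 3 (0-based), and the element there is -4.
Final answer: -4


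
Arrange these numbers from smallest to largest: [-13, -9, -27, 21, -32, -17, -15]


Original list: [-13, -9, -27, 21, -32, -17, -15]
Repeatedly take the smallest remaining element:
  Remaining [-13, -9, -27, 21, -32, -17, -15] -> smallest is -32
  Remaining [-13, -9, -27, 21, -17, -15] -> smallest is -27
  Remaining [-13, -9, 21, -17, -15] -> smallest is -17
  Remaining [-13, -9, 21, -15] -> smallest is -15
  Remaining [-13, -9, 21] -> smallest is -13
  Remaining [-9, 21] -> smallest is -9
  Remaining [21] -> smallest is 21
Collecting the picks in order gives the sorted list.
Final answer: [-32, -27, -17, -15, -13, -9, 21]


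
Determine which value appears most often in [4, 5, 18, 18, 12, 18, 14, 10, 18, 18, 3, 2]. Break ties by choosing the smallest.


Count the frequency of each value:
  2 appears 1 time(s)
  3 appears 1 time(s)
  4 appears 1 time(s)
  5 appears 1 time(s)
  10 appears 1 time(s)
  12 appears 1 time(s)
  14 appears 1 time(s)
  18 appears 5 time(s)
Maximum frequency is 5.
Only 18 reaches that frequency, so it is the mode.
Final answer: 18


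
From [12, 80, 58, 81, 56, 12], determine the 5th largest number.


Sort descending: [81, 80, 58, 56, 12, 12]
The 5th element (1-indexed) is at index 4.
Value = 12
Final answer: 12


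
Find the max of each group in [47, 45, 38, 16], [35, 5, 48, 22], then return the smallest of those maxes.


Find max of each group:
  Group 1: [47, 45, 38, 16] -> max = 47
  Group 2: [35, 5, 48, 22] -> max = 48
Maxes: [47, 48]
Minimum of maxes = 47
Final answer: 47


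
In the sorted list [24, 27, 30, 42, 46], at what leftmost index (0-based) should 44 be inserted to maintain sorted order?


List is sorted: [24, 27, 30, 42, 46]
We need the leftmost position where 44 can be inserted, i.e. the first index whose element is >= 44 (or the end of the list if none is).
Binary search with low=0, high=5 (0-based indices):
  low=0, high=5, mid=2: a[2]=30 < 44, so low = 3
  low=3, high=5, mid=4: a[4]=46 >= 44, so high = 4
  low=3, high=4, mid=3: a[3]=42 < 44, so low = 4
Now low = high = 4, so the insertion index is 4.
Final answer: 4


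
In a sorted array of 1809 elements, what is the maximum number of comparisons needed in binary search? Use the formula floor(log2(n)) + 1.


Binary search halves the search space each step.
Maximum comparisons = floor(log2(1809)) + 1
log2(1809) = 10.821
floor(log2(1809)) = 10, so 10 + 1 = 11
Final answer: 11


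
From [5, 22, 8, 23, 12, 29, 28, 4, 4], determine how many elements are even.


Check each element:
  5 is odd
  22 is even
  8 is even
  23 is odd
  12 is even
  29 is odd
  28 is even
  4 is even
  4 is even
Evens: [22, 8, 12, 28, 4, 4]
Count of evens = 6
Final answer: 6


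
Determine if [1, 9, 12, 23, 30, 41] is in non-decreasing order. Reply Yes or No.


Check consecutive pairs:
  1 <= 9? True
  9 <= 12? True
  12 <= 23? True
  23 <= 30? True
  30 <= 41? True
Every consecutive pair is in order, so the list is non-decreasing.
Final answer: Yes


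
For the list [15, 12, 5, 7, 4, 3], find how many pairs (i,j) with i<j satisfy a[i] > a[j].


For each element, count the later elements that are smaller than it:
  15 (index 0): smaller elements after it = [12, 5, 7, 4, 3] -> 5
  12 (index 1): smaller elements after it = [5, 7, 4, 3] -> 4
  5 (index 2): smaller elements after it = [4, 3] -> 2
  7 (index 3): smaller elements after it = [4, 3] -> 2
  4 (index 4): smaller elements after it = [3] -> 1
Total inversions = 5 + 4 + 2 + 2 + 1 = 14
Final answer: 14
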